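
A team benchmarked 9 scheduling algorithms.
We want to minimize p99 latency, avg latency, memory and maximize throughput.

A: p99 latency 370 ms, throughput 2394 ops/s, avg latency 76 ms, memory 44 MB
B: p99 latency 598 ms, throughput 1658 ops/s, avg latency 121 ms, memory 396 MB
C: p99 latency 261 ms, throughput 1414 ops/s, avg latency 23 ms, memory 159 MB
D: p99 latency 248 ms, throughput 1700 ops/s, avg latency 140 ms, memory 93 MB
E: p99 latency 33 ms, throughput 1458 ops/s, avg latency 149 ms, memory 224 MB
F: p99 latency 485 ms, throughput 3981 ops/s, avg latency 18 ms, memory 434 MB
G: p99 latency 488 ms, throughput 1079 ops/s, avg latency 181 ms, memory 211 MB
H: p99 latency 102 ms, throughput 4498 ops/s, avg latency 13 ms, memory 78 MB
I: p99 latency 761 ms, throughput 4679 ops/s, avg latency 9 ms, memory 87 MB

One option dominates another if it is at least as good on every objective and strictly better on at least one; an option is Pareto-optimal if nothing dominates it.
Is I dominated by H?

No

H vs I: H is worse on throughput (4498 vs 4679), so it does not dominate I.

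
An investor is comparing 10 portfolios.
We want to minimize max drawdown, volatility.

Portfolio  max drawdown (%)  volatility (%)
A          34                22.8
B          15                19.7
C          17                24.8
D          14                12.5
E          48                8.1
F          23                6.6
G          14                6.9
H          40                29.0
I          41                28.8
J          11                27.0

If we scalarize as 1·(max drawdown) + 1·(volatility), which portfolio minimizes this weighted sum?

A: 1·34 + 1·22.8 = 56.8
B: 1·15 + 1·19.7 = 34.7
C: 1·17 + 1·24.8 = 41.8
D: 1·14 + 1·12.5 = 26.5
E: 1·48 + 1·8.1 = 56.1
F: 1·23 + 1·6.6 = 29.6
G: 1·14 + 1·6.9 = 20.9
H: 1·40 + 1·29.0 = 69.0
I: 1·41 + 1·28.8 = 69.8
J: 1·11 + 1·27.0 = 38.0
Lowest: G at 20.9.

G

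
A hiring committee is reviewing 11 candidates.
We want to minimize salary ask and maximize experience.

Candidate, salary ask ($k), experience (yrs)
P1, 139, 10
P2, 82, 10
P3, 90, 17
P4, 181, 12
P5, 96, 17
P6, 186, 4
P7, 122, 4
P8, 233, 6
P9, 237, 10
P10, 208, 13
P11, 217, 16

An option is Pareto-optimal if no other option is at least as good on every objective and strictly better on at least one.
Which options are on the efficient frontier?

P1: dominated by P2 (salary ask 82≤139, experience 10≥10).
P2: not dominated (best salary ask).
P3: not dominated.
P4: dominated by P3 (salary ask 90≤181, experience 17≥12).
P5: dominated by P3 (salary ask 90≤96, experience 17≥17).
P6: dominated by P1 (salary ask 139≤186, experience 10≥4).
P7: dominated by P2 (salary ask 82≤122, experience 10≥4).
P8: dominated by P1 (salary ask 139≤233, experience 10≥6).
P9: dominated by P1 (salary ask 139≤237, experience 10≥10).
P10: dominated by P3 (salary ask 90≤208, experience 17≥13).
P11: dominated by P3 (salary ask 90≤217, experience 17≥16).

P2, P3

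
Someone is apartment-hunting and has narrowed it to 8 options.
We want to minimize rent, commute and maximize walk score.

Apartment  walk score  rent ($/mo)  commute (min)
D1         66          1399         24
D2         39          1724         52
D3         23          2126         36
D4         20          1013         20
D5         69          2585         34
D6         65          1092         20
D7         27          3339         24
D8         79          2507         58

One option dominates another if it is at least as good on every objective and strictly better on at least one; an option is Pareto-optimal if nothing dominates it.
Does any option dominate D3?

D1 vs D3: walk score 66≥23, rent 1399≤2126, commute 24≤36 — D1 is at least as good on every objective and strictly better on at least one, so D1 dominates D3.

Yes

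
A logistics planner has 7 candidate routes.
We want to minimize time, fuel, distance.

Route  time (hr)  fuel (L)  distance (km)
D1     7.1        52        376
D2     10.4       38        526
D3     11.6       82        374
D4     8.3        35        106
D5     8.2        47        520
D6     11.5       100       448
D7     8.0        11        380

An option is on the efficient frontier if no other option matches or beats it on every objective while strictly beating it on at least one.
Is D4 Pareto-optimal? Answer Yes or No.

D1: worse on fuel (52 vs 35).
D2: worse on time (10.4 vs 8.3).
D3: worse on time (11.6 vs 8.3).
D5: worse on fuel (47 vs 35).
D6: worse on time (11.5 vs 8.3).
D7: worse on distance (380 vs 106).
No option is at least as good as D4 on every objective and strictly better on one.

Yes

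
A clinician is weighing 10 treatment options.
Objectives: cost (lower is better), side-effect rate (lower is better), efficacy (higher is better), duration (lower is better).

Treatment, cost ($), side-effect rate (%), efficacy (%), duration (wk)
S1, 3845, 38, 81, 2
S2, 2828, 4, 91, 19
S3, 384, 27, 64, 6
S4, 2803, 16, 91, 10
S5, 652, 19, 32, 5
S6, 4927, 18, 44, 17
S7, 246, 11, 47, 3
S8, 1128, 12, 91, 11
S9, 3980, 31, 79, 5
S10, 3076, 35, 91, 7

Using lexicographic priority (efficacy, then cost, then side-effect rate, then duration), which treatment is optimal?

First maximize efficacy: best is 91, kept {S2, S4, S8, S10}.
Then minimize cost: best is 1128, kept {S8}.

S8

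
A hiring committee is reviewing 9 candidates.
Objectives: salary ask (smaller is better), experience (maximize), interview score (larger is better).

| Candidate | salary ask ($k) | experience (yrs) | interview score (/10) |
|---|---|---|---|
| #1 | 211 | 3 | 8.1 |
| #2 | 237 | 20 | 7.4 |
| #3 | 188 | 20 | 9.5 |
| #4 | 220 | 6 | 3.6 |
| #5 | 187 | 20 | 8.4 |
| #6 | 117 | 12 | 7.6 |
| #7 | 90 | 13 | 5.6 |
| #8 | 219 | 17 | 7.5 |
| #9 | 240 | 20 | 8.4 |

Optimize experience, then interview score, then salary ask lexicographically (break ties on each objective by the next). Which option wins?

First maximize experience: best is 20, kept {#2, #3, #5, #9}.
Then maximize interview score: best is 9.5, kept {#3}.

#3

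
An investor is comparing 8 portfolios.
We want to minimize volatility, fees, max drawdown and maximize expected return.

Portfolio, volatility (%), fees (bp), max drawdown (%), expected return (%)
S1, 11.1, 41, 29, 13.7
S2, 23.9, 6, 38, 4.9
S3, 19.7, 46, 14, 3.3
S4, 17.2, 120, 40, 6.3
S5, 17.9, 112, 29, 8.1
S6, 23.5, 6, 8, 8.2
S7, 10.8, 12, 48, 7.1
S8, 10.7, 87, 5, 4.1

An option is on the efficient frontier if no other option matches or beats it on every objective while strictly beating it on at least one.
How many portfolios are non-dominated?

S1: not dominated (best expected return).
S2: dominated by S6 (volatility 23.5≤23.9, fees 6≤6, max drawdown 8≤38, expected return 8.2≥4.9).
S3: not dominated.
S4: dominated by S1 (volatility 11.1≤17.2, fees 41≤120, max drawdown 29≤40, expected return 13.7≥6.3).
S5: dominated by S1 (volatility 11.1≤17.9, fees 41≤112, max drawdown 29≤29, expected return 13.7≥8.1).
S6: not dominated.
S7: not dominated.
S8: not dominated (best volatility).
Pareto-optimal: S1, S3, S6, S7, S8 → 5.

5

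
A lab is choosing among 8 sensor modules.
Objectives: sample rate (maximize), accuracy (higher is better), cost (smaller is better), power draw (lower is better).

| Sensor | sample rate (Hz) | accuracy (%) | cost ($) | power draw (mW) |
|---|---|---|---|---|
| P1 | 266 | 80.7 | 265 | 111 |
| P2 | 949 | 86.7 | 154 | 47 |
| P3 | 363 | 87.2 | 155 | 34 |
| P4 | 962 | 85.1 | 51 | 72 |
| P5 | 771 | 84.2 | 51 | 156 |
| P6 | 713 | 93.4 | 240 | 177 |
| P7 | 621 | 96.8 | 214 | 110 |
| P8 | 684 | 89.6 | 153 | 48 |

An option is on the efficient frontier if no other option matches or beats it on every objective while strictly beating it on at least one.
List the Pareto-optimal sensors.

P1: dominated by P2 (sample rate 949≥266, accuracy 86.7≥80.7, cost 154≤265, power draw 47≤111).
P2: not dominated.
P3: not dominated (best power draw).
P4: not dominated (best sample rate).
P5: dominated by P4 (sample rate 962≥771, accuracy 85.1≥84.2, cost 51≤51, power draw 72≤156).
P6: not dominated.
P7: not dominated (best accuracy).
P8: not dominated.

P2, P3, P4, P6, P7, P8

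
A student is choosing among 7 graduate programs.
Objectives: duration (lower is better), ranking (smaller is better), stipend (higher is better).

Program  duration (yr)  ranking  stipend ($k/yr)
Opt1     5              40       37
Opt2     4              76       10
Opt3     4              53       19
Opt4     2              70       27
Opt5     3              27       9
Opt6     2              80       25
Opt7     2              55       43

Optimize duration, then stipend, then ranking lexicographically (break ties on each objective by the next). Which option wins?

Opt7

First minimize duration: best is 2, kept {Opt4, Opt6, Opt7}.
Then maximize stipend: best is 43, kept {Opt7}.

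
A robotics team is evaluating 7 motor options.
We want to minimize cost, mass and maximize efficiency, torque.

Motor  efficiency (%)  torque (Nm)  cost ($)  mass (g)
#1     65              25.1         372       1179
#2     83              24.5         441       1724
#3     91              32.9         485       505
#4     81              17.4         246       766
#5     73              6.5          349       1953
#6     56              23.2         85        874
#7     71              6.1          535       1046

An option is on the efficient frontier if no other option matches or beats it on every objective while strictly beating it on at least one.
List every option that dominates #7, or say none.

#3, #4

#3: efficiency 91≥71, torque 32.9≥6.1, cost 485≤535, mass 505≤1046 — dominates #7.
#4: efficiency 81≥71, torque 17.4≥6.1, cost 246≤535, mass 766≤1046 — dominates #7.
Others (#1, #2, #5, #6) are each worse than #7 on at least one objective.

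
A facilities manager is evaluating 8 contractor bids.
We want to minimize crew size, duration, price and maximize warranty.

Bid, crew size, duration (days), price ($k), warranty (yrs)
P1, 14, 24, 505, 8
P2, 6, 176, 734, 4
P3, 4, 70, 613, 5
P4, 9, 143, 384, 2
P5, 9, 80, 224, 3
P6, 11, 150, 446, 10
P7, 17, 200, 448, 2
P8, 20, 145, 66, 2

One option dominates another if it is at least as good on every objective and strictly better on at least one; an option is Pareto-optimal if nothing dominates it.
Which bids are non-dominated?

P1: not dominated (best duration).
P2: dominated by P3 (crew size 4≤6, duration 70≤176, price 613≤734, warranty 5≥4).
P3: not dominated (best crew size).
P4: dominated by P5 (crew size 9≤9, duration 80≤143, price 224≤384, warranty 3≥2).
P5: not dominated.
P6: not dominated (best warranty).
P7: dominated by P4 (crew size 9≤17, duration 143≤200, price 384≤448, warranty 2≥2).
P8: not dominated (best price).

P1, P3, P5, P6, P8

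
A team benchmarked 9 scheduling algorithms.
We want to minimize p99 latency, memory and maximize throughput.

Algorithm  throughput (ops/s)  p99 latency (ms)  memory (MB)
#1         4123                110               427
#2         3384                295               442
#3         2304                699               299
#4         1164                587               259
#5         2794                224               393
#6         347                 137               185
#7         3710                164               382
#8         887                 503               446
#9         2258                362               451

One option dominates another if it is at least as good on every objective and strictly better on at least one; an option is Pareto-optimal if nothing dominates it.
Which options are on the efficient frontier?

#1: not dominated (best throughput).
#2: dominated by #1 (throughput 4123≥3384, p99 latency 110≤295, memory 427≤442).
#3: not dominated.
#4: not dominated.
#5: dominated by #7 (throughput 3710≥2794, p99 latency 164≤224, memory 382≤393).
#6: not dominated (best memory).
#7: not dominated.
#8: dominated by #1 (throughput 4123≥887, p99 latency 110≤503, memory 427≤446).
#9: dominated by #1 (throughput 4123≥2258, p99 latency 110≤362, memory 427≤451).

#1, #3, #4, #6, #7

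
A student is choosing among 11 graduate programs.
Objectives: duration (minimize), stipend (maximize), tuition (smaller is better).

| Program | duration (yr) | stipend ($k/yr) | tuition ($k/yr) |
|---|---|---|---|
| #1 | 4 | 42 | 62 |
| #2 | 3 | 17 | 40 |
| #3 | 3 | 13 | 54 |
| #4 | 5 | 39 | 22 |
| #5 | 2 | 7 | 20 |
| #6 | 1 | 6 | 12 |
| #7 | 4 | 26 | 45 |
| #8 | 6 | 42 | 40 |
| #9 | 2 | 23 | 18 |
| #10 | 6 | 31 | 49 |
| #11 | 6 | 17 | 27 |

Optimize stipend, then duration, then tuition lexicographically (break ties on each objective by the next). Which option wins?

#1

First maximize stipend: best is 42, kept {#1, #8}.
Then minimize duration: best is 4, kept {#1}.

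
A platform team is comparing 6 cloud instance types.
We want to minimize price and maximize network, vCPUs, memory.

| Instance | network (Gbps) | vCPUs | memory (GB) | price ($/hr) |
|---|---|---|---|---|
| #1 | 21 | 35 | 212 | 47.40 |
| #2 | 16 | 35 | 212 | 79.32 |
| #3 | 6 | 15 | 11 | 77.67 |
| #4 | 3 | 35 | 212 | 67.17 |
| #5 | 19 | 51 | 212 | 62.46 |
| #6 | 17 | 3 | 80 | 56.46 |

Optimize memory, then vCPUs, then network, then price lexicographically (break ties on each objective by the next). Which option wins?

First maximize memory: best is 212, kept {#1, #2, #4, #5}.
Then maximize vCPUs: best is 51, kept {#5}.

#5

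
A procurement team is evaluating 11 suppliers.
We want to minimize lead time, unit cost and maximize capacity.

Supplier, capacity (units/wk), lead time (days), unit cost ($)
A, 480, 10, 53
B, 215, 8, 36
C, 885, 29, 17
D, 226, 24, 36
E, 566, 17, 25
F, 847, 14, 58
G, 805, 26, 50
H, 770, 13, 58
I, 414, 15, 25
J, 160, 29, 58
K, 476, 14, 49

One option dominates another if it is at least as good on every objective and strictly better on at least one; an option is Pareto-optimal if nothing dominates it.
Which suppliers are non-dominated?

A, B, C, E, F, G, H, I, K

A: not dominated.
B: not dominated (best lead time).
C: not dominated (best capacity).
D: dominated by E (capacity 566≥226, lead time 17≤24, unit cost 25≤36).
E: not dominated.
F: not dominated.
G: not dominated.
H: not dominated.
I: not dominated.
J: dominated by A (capacity 480≥160, lead time 10≤29, unit cost 53≤58).
K: not dominated.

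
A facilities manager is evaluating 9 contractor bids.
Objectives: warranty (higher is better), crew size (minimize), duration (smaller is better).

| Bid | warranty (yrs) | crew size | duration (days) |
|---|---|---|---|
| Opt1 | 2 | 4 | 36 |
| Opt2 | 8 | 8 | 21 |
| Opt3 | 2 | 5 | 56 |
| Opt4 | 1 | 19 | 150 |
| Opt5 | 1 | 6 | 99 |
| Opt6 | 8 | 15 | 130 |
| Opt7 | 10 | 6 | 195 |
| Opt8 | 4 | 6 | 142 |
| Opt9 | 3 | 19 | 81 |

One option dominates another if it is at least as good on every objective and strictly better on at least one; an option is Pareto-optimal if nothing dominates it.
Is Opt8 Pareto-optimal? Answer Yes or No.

Yes

Opt1: worse on warranty (2 vs 4).
Opt2: worse on crew size (8 vs 6).
Opt3: worse on warranty (2 vs 4).
Opt4: worse on warranty (1 vs 4).
Opt5: worse on warranty (1 vs 4).
Opt6: worse on crew size (15 vs 6).
Opt7: worse on duration (195 vs 142).
Opt9: worse on warranty (3 vs 4).
No option is at least as good as Opt8 on every objective and strictly better on one.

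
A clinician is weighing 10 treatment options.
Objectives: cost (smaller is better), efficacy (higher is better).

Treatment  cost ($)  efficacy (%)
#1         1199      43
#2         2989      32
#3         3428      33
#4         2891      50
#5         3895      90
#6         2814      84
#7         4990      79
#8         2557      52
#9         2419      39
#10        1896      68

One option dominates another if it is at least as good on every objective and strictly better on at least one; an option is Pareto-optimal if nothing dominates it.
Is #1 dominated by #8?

#8 vs #1: #8 is worse on cost (2557 vs 1199), so it does not dominate #1.

No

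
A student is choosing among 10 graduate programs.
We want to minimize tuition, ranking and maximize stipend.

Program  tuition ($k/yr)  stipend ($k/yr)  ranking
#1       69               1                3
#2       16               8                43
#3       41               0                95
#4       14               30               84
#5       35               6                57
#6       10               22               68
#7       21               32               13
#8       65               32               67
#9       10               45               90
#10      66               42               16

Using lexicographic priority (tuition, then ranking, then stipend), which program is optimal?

First minimize tuition: best is 10, kept {#6, #9}.
Then minimize ranking: best is 68, kept {#6}.

#6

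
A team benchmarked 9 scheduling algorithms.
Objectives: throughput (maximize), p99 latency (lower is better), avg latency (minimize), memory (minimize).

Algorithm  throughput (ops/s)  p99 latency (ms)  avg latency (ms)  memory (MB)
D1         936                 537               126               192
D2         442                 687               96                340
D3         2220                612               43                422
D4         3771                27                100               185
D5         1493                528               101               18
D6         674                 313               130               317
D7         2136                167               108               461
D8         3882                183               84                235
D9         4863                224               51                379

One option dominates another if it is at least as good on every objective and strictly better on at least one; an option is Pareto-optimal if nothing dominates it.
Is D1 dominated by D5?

Yes

D5 vs D1: throughput 1493≥936, p99 latency 528≤537, avg latency 101≤126, memory 18≤192 — D5 is at least as good on every objective with at least one strict improvement.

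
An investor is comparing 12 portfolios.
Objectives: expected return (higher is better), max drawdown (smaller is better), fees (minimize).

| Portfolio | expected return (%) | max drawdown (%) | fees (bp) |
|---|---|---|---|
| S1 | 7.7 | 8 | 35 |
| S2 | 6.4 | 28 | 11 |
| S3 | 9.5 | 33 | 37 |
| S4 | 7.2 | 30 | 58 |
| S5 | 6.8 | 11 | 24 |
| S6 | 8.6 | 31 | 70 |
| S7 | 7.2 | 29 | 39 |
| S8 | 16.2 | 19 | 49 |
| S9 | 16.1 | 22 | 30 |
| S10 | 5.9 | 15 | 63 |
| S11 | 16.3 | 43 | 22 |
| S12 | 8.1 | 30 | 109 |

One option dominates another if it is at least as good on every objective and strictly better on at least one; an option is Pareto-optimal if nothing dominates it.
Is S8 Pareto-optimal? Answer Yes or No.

Yes

S1: worse on expected return (7.7 vs 16.2).
S2: worse on expected return (6.4 vs 16.2).
S3: worse on expected return (9.5 vs 16.2).
S4: worse on expected return (7.2 vs 16.2).
S5: worse on expected return (6.8 vs 16.2).
S6: worse on expected return (8.6 vs 16.2).
S7: worse on expected return (7.2 vs 16.2).
S9: worse on expected return (16.1 vs 16.2).
S10: worse on expected return (5.9 vs 16.2).
S11: worse on max drawdown (43 vs 19).
S12: worse on expected return (8.1 vs 16.2).
No option is at least as good as S8 on every objective and strictly better on one.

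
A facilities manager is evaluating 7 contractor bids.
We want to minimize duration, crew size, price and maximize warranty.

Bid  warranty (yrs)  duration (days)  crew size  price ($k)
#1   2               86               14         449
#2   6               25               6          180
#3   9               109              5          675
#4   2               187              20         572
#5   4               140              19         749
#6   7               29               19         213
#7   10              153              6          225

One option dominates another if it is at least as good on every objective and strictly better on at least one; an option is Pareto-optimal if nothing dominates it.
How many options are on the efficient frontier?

4

#1: dominated by #2 (warranty 6≥2, duration 25≤86, crew size 6≤14, price 180≤449).
#2: not dominated (best duration).
#3: not dominated (best crew size).
#4: dominated by #1 (warranty 2≥2, duration 86≤187, crew size 14≤20, price 449≤572).
#5: dominated by #2 (warranty 6≥4, duration 25≤140, crew size 6≤19, price 180≤749).
#6: not dominated.
#7: not dominated (best warranty).
Pareto-optimal: #2, #3, #6, #7 → 4.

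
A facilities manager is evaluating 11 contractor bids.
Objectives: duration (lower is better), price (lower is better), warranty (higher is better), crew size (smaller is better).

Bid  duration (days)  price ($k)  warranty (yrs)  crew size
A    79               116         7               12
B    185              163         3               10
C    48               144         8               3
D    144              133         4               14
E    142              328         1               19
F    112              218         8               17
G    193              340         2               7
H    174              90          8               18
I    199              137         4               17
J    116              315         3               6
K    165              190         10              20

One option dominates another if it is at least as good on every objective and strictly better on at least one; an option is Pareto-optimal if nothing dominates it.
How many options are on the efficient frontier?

A: not dominated.
B: dominated by C (duration 48≤185, price 144≤163, warranty 8≥3, crew size 3≤10).
C: not dominated (best duration).
D: dominated by A (duration 79≤144, price 116≤133, warranty 7≥4, crew size 12≤14).
E: dominated by A (duration 79≤142, price 116≤328, warranty 7≥1, crew size 12≤19).
F: dominated by C (duration 48≤112, price 144≤218, warranty 8≥8, crew size 3≤17).
G: dominated by C (duration 48≤193, price 144≤340, warranty 8≥2, crew size 3≤7).
H: not dominated (best price).
I: dominated by A (duration 79≤199, price 116≤137, warranty 7≥4, crew size 12≤17).
J: dominated by C (duration 48≤116, price 144≤315, warranty 8≥3, crew size 3≤6).
K: not dominated (best warranty).
Pareto-optimal: A, C, H, K → 4.

4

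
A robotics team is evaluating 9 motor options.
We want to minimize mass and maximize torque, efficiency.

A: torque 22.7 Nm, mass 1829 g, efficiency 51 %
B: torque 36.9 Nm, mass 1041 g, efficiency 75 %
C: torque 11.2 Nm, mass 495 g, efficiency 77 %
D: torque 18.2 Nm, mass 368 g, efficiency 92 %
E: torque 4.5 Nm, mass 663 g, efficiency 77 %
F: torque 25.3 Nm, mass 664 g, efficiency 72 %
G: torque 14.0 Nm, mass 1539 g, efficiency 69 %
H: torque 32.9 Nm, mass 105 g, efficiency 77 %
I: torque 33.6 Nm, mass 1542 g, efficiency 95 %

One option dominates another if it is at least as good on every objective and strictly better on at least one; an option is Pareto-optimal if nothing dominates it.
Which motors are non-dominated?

A: dominated by B (torque 36.9≥22.7, mass 1041≤1829, efficiency 75≥51).
B: not dominated (best torque).
C: dominated by D (torque 18.2≥11.2, mass 368≤495, efficiency 92≥77).
D: not dominated.
E: dominated by C (torque 11.2≥4.5, mass 495≤663, efficiency 77≥77).
F: dominated by H (torque 32.9≥25.3, mass 105≤664, efficiency 77≥72).
G: dominated by B (torque 36.9≥14.0, mass 1041≤1539, efficiency 75≥69).
H: not dominated (best mass).
I: not dominated (best efficiency).

B, D, H, I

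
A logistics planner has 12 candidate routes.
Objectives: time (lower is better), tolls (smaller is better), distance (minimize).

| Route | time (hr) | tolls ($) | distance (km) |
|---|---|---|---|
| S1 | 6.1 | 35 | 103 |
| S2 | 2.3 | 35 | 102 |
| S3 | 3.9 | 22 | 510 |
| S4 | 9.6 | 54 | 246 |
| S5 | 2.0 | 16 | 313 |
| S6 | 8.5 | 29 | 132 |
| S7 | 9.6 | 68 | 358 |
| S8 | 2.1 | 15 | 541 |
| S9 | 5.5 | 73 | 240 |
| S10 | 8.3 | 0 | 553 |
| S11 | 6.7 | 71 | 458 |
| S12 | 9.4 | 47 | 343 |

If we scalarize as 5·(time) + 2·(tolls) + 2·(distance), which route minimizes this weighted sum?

S2

S1: 5·6.1 + 2·35 + 2·103 = 306.5
S2: 5·2.3 + 2·35 + 2·102 = 285.5
S3: 5·3.9 + 2·22 + 2·510 = 1083.5
S4: 5·9.6 + 2·54 + 2·246 = 648.0
S5: 5·2.0 + 2·16 + 2·313 = 668.0
S6: 5·8.5 + 2·29 + 2·132 = 364.5
S7: 5·9.6 + 2·68 + 2·358 = 900.0
S8: 5·2.1 + 2·15 + 2·541 = 1122.5
S9: 5·5.5 + 2·73 + 2·240 = 653.5
S10: 5·8.3 + 2·0 + 2·553 = 1147.5
S11: 5·6.7 + 2·71 + 2·458 = 1091.5
S12: 5·9.4 + 2·47 + 2·343 = 827.0
Lowest: S2 at 285.5.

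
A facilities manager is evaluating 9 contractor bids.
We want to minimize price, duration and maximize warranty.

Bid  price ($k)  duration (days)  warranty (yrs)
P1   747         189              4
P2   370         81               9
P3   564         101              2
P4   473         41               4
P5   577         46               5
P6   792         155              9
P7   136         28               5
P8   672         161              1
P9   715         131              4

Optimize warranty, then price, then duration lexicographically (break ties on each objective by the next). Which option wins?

P2

First maximize warranty: best is 9, kept {P2, P6}.
Then minimize price: best is 370, kept {P2}.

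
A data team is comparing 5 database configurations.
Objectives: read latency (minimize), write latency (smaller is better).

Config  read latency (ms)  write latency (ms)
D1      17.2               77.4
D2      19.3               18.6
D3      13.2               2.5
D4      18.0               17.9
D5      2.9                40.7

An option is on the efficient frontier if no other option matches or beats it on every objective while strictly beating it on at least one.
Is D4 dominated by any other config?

Yes

D3 vs D4: read latency 13.2≤18.0, write latency 2.5≤17.9 — D3 is at least as good on every objective and strictly better on at least one, so D3 dominates D4.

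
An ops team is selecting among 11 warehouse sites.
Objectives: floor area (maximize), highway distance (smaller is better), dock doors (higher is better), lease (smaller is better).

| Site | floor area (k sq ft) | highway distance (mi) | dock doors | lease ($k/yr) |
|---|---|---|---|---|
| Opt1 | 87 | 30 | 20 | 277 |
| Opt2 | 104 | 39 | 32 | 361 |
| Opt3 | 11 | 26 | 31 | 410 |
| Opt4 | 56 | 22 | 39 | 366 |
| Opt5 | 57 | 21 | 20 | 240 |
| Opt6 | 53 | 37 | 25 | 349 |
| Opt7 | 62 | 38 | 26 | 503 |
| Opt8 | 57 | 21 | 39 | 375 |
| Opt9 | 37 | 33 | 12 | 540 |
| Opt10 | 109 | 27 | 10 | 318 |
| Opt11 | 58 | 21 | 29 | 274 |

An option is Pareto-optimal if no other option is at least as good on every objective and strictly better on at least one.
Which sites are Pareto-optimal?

Opt1: not dominated.
Opt2: not dominated.
Opt3: dominated by Opt4 (floor area 56≥11, highway distance 22≤26, dock doors 39≥31, lease 366≤410).
Opt4: not dominated.
Opt5: not dominated (best lease).
Opt6: dominated by Opt11 (floor area 58≥53, highway distance 21≤37, dock doors 29≥25, lease 274≤349).
Opt7: not dominated.
Opt8: not dominated.
Opt9: dominated by Opt1 (floor area 87≥37, highway distance 30≤33, dock doors 20≥12, lease 277≤540).
Opt10: not dominated (best floor area).
Opt11: not dominated.

Opt1, Opt2, Opt4, Opt5, Opt7, Opt8, Opt10, Opt11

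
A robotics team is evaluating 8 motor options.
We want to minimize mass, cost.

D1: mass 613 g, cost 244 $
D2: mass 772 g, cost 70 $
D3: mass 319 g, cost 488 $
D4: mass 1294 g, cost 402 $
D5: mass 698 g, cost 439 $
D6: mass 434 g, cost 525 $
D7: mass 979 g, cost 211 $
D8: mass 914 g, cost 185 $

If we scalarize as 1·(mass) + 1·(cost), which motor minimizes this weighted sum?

D3

D1: 1·613 + 1·244 = 857
D2: 1·772 + 1·70 = 842
D3: 1·319 + 1·488 = 807
D4: 1·1294 + 1·402 = 1696
D5: 1·698 + 1·439 = 1137
D6: 1·434 + 1·525 = 959
D7: 1·979 + 1·211 = 1190
D8: 1·914 + 1·185 = 1099
Lowest: D3 at 807.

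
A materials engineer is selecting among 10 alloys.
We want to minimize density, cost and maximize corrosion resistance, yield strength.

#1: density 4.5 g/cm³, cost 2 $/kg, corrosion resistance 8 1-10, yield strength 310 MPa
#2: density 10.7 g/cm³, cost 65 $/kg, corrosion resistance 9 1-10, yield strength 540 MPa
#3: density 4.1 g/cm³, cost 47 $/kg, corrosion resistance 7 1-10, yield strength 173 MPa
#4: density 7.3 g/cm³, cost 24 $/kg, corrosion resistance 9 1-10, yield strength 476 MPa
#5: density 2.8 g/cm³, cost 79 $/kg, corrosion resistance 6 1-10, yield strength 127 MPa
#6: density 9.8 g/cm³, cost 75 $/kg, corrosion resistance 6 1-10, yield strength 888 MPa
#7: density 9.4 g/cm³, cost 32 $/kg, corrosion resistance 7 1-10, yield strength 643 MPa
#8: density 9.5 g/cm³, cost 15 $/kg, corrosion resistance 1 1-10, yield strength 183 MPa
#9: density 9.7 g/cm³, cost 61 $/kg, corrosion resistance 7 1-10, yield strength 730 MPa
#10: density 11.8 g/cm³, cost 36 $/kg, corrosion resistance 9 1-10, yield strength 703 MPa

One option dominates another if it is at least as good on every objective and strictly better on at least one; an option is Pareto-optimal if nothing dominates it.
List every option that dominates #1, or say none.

#2: worse on density (10.7 vs 4.5).
#3: worse on cost (47 vs 2).
#4: worse on density (7.3 vs 4.5).
#5: worse on cost (79 vs 2).
#6: worse on density (9.8 vs 4.5).
#7: worse on density (9.4 vs 4.5).
#8: worse on density (9.5 vs 4.5).
#9: worse on density (9.7 vs 4.5).
#10: worse on density (11.8 vs 4.5).
No option dominates #1.

none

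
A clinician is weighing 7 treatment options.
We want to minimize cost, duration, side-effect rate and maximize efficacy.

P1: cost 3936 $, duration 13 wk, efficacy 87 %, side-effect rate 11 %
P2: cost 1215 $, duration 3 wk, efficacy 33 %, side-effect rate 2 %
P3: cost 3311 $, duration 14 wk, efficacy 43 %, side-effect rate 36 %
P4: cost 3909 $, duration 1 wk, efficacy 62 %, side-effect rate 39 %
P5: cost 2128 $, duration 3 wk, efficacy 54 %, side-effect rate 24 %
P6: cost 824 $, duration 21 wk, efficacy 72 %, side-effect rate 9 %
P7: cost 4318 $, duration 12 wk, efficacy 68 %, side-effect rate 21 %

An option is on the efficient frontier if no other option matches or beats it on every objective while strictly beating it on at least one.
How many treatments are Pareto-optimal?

P1: not dominated (best efficacy).
P2: not dominated (best side-effect rate).
P3: dominated by P5 (cost 2128≤3311, duration 3≤14, efficacy 54≥43, side-effect rate 24≤36).
P4: not dominated (best duration).
P5: not dominated.
P6: not dominated (best cost).
P7: not dominated.
Pareto-optimal: P1, P2, P4, P5, P6, P7 → 6.

6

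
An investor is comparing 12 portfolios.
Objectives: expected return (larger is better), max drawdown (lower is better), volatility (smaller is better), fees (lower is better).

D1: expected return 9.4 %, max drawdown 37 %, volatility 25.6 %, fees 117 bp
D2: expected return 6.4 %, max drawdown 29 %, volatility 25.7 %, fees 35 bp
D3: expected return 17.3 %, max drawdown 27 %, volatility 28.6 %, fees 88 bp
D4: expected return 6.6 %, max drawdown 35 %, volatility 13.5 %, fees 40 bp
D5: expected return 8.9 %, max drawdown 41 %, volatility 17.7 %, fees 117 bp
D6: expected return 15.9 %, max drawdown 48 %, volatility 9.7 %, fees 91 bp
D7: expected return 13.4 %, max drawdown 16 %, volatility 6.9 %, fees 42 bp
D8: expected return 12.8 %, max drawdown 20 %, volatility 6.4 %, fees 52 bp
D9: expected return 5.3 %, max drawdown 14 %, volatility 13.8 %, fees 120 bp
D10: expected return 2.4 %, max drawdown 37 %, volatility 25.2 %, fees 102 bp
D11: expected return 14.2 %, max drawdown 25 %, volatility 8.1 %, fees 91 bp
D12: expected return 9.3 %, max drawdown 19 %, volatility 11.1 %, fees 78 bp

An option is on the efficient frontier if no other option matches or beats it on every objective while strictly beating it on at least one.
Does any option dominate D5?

Yes

D7 vs D5: expected return 13.4≥8.9, max drawdown 16≤41, volatility 6.9≤17.7, fees 42≤117 — D7 is at least as good on every objective and strictly better on at least one, so D7 dominates D5.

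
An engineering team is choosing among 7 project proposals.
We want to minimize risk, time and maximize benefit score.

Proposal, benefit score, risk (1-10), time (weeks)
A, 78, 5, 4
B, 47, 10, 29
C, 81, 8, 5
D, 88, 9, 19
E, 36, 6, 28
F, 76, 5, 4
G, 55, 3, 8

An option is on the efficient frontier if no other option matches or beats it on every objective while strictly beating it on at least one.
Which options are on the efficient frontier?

A, C, D, G

A: not dominated.
B: dominated by A (benefit score 78≥47, risk 5≤10, time 4≤29).
C: not dominated.
D: not dominated (best benefit score).
E: dominated by A (benefit score 78≥36, risk 5≤6, time 4≤28).
F: dominated by A (benefit score 78≥76, risk 5≤5, time 4≤4).
G: not dominated (best risk).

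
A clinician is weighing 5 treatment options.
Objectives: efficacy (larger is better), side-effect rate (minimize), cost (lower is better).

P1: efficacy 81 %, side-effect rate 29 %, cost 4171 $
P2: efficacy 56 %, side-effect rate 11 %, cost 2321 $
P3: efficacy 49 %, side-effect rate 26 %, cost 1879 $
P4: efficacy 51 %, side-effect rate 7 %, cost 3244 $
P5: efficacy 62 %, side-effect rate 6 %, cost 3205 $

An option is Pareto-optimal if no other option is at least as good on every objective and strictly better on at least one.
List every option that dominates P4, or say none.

P5: efficacy 62≥51, side-effect rate 6≤7, cost 3205≤3244 — dominates P4.
Others (P1, P2, P3) are each worse than P4 on at least one objective.

P5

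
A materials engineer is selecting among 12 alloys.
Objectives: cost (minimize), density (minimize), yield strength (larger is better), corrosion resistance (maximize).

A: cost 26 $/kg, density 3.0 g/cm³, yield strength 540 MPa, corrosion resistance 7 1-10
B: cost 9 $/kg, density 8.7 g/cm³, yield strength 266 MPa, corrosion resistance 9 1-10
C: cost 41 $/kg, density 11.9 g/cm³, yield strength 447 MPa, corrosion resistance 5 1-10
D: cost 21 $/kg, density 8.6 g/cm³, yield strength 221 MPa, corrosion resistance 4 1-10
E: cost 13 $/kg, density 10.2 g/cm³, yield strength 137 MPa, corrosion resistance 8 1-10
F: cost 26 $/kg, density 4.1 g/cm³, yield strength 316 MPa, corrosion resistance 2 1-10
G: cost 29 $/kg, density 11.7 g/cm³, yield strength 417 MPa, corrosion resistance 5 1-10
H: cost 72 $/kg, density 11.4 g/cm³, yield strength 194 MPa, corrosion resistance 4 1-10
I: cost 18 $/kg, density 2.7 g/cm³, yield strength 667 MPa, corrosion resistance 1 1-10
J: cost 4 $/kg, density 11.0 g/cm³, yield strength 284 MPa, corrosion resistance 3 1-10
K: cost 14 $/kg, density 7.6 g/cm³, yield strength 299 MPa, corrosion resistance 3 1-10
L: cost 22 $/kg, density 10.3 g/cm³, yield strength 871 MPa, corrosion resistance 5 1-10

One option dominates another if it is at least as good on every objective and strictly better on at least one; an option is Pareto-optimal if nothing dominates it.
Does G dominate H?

No

G vs H: G is worse on density (11.7 vs 11.4), so it does not dominate H.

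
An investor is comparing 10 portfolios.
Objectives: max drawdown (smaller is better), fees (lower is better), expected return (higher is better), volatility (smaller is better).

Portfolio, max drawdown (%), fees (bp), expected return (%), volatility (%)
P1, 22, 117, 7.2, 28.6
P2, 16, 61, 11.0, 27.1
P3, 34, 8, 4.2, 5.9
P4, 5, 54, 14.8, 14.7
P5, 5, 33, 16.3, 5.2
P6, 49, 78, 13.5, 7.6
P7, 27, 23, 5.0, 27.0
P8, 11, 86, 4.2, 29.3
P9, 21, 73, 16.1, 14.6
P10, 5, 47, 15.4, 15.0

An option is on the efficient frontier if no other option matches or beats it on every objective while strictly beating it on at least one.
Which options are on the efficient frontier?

P1: dominated by P2 (max drawdown 16≤22, fees 61≤117, expected return 11.0≥7.2, volatility 27.1≤28.6).
P2: dominated by P4 (max drawdown 5≤16, fees 54≤61, expected return 14.8≥11.0, volatility 14.7≤27.1).
P3: not dominated (best fees).
P4: dominated by P5 (max drawdown 5≤5, fees 33≤54, expected return 16.3≥14.8, volatility 5.2≤14.7).
P5: not dominated (best expected return).
P6: dominated by P5 (max drawdown 5≤49, fees 33≤78, expected return 16.3≥13.5, volatility 5.2≤7.6).
P7: not dominated.
P8: dominated by P4 (max drawdown 5≤11, fees 54≤86, expected return 14.8≥4.2, volatility 14.7≤29.3).
P9: dominated by P5 (max drawdown 5≤21, fees 33≤73, expected return 16.3≥16.1, volatility 5.2≤14.6).
P10: dominated by P5 (max drawdown 5≤5, fees 33≤47, expected return 16.3≥15.4, volatility 5.2≤15.0).

P3, P5, P7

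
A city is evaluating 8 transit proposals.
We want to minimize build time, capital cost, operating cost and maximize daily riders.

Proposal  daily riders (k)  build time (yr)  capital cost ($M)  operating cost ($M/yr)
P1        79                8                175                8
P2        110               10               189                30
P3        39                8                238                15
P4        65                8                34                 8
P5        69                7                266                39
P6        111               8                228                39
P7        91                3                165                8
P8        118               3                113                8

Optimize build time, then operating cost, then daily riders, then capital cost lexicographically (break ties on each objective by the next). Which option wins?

P8

First minimize build time: best is 3, kept {P7, P8}.
Then minimize operating cost: best is 8, kept {P7, P8}.
Then maximize daily riders: best is 118, kept {P8}.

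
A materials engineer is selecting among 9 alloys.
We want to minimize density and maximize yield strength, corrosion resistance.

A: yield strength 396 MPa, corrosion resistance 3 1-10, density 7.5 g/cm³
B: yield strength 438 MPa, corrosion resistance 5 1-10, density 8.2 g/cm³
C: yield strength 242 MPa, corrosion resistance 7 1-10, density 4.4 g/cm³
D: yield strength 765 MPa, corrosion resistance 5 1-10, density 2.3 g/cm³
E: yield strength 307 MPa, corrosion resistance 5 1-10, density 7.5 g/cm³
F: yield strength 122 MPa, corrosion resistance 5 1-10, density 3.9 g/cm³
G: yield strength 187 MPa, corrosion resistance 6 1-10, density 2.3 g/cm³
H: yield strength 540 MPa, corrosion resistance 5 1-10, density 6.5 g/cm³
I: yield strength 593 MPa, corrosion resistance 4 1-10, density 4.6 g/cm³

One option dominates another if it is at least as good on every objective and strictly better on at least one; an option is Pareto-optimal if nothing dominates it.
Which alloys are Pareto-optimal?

C, D, G

A: dominated by D (yield strength 765≥396, corrosion resistance 5≥3, density 2.3≤7.5).
B: dominated by D (yield strength 765≥438, corrosion resistance 5≥5, density 2.3≤8.2).
C: not dominated (best corrosion resistance).
D: not dominated (best yield strength).
E: dominated by D (yield strength 765≥307, corrosion resistance 5≥5, density 2.3≤7.5).
F: dominated by D (yield strength 765≥122, corrosion resistance 5≥5, density 2.3≤3.9).
G: not dominated.
H: dominated by D (yield strength 765≥540, corrosion resistance 5≥5, density 2.3≤6.5).
I: dominated by D (yield strength 765≥593, corrosion resistance 5≥4, density 2.3≤4.6).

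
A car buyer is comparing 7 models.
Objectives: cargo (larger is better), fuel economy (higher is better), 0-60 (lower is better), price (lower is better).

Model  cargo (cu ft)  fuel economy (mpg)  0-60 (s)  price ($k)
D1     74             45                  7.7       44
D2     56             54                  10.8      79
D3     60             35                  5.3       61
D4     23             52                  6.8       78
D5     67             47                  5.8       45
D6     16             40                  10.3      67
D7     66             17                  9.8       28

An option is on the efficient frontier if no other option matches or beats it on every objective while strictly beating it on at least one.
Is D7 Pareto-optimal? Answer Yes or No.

D1: worse on price (44 vs 28).
D2: worse on cargo (56 vs 66).
D3: worse on cargo (60 vs 66).
D4: worse on cargo (23 vs 66).
D5: worse on price (45 vs 28).
D6: worse on cargo (16 vs 66).
No option is at least as good as D7 on every objective and strictly better on one.

Yes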